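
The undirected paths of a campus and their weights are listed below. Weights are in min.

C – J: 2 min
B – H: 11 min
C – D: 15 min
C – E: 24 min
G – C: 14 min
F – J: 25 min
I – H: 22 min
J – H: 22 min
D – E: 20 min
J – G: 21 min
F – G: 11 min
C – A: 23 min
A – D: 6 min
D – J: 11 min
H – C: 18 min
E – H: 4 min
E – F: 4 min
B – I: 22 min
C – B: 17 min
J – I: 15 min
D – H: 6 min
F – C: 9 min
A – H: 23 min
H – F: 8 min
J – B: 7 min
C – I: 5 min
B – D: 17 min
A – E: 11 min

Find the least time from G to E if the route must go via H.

Shortest G→H: G → F → H = 19
Shortest H→E: H → E = 4
Total via H: 19 + 4 = 23 min.

23 min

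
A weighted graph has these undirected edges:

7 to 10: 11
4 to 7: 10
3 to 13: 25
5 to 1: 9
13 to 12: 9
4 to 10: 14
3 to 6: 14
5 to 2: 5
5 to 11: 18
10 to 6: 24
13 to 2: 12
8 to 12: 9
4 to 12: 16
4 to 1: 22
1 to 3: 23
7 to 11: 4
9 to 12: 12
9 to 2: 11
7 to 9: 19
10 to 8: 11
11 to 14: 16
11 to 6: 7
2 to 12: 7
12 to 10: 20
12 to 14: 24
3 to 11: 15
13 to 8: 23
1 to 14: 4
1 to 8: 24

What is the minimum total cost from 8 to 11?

Enumerating some paths:
8 - 12 - 2 - 5 - 11: 9+7+5+18 = 39
8 - 10 - 7 - 11: 11+11+4 = 26
The minimum is 26 via 8 - 10 - 7 - 11.

26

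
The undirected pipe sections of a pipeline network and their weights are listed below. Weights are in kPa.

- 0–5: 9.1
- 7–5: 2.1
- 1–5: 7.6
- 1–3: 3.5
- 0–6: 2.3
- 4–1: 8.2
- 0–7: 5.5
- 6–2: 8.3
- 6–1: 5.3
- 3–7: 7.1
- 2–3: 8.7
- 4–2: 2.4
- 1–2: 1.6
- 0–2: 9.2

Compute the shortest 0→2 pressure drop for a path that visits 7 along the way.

16.8 kPa

Best 0 to 7: 0–7 costing 5.5
Best 7 to 2: 7–5–1–2 costing 11.3
Total via 7: 5.5 + 11.3 = 16.8 kPa.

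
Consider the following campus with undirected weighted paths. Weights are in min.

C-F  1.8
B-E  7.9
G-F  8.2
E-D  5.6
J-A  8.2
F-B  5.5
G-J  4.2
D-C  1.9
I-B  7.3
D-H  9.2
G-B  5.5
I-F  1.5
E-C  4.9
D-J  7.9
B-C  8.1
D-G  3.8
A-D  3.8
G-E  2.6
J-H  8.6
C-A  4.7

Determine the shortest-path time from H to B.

18.3 min

Compare a few routes:
H → J → G → B: 8.6+4.2+5.5 = 18.3
H → D → C → F → B: 9.2+1.9+1.8+5.5 = 18.4
Cheapest is H → J → G → B at 18.3 min.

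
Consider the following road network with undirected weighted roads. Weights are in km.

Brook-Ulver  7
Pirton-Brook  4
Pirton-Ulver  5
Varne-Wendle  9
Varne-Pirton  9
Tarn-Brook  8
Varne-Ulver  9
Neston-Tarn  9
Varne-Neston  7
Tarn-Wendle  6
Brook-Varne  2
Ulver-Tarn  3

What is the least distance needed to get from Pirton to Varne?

Shortest distances from Pirton:
Pirton: 0
Brook: 4  (via Pirton)
Ulver: 5  (via Pirton)
Varne: 6  (via Brook)
Shortest route: Pirton → Brook → Varne = 6 km.

6 km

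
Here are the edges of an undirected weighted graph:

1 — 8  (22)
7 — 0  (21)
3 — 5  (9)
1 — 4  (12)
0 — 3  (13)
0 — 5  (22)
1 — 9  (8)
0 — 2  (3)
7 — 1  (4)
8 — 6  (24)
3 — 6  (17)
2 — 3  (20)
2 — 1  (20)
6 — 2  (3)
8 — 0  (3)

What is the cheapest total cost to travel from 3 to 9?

44

Enumerating some paths:
3 - 2 - 1 - 9: 20+20+8 = 48
3 - 0 - 7 - 1 - 9: 13+21+4+8 = 46
3 - 0 - 8 - 1 - 9: 13+3+22+8 = 46
3 - 0 - 2 - 1 - 9: 13+3+20+8 = 44
Cheapest is 3 - 0 - 2 - 1 - 9 at 44.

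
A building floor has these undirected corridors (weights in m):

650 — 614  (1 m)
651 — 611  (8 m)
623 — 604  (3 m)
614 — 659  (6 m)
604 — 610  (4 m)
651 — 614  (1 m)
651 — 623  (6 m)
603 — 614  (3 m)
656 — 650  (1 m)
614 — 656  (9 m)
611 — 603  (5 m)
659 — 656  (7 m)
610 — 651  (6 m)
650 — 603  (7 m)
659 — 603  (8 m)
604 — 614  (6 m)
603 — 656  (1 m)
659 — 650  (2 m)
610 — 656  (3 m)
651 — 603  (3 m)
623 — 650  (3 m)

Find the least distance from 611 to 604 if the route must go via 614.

Shortest 611→614: 611 → 603 → 614 = 8
Shortest 614→604: 614 → 604 = 6
Total via 614: 8 + 6 = 14 m.

14 m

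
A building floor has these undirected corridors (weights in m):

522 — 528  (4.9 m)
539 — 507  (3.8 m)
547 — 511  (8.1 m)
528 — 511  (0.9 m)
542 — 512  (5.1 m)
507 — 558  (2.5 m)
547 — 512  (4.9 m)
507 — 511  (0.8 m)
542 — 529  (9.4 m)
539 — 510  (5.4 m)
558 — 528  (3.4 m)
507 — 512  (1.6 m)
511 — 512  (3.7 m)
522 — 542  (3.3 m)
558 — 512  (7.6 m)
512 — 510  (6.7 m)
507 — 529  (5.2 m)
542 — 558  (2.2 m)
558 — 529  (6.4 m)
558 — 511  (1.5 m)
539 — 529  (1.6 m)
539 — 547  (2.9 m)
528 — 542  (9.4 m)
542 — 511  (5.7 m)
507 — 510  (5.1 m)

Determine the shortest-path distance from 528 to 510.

Running Dijkstra from 528:
528: 0
511: 0.9  (via 528)
507: 1.7  (via 511)
558: 2.4  (via 511)
512: 3.3  (via 507)
542: 4.6  (via 558)
522: 4.9  (via 528)
539: 5.5  (via 507)
510: 6.8  (via 507)
Shortest route: 528 → 511 → 507 → 510 = 6.8 m.

6.8 m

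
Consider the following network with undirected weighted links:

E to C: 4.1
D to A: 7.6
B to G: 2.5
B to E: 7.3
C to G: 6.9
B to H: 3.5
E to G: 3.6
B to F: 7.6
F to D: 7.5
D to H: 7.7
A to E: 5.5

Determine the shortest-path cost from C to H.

12.9

Settle nodes by increasing distance from C:
C: 0
E: 4.1  (via C)
G: 6.9  (via C)
B: 9.4  (via G)
A: 9.6  (via E)
H: 12.9  (via B)
Shortest route: C → G → B → H = 12.9.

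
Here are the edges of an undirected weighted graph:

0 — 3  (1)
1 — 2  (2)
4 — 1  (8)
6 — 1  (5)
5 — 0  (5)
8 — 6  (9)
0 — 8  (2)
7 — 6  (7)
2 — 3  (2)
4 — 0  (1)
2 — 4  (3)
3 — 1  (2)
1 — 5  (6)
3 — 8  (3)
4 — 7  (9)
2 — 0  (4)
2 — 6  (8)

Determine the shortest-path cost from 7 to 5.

15

Candidate routes:
7 - 4 - 0 - 5: 9+1+5 = 15
7 - 6 - 1 - 5: 7+5+6 = 18
The minimum is 15 via 7 - 4 - 0 - 5.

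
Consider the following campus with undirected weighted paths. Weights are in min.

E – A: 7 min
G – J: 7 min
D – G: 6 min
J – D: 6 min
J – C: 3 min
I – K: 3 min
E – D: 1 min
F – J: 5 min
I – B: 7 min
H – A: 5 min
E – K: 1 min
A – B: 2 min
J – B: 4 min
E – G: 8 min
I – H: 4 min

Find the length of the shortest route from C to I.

Shortest distances from C:
C: 0
J: 3  (via C)
B: 7  (via J)
F: 8  (via J)
A: 9  (via B)
D: 9  (via J)
E: 10  (via D)
G: 10  (via J)
K: 11  (via E)
H: 14  (via A)
I: 14  (via B)
Shortest route: C → J → B → I = 14 min.

14 min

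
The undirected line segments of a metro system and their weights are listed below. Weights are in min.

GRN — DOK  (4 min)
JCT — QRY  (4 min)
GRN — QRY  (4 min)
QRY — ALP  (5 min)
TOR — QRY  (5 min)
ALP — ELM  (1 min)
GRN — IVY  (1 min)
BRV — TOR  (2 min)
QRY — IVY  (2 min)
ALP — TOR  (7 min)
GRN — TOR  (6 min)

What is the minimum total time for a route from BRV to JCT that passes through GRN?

15 min

Best BRV to GRN: BRV–TOR–GRN costing 8
Shortest GRN→JCT: GRN–IVY–QRY–JCT = 7
Total via GRN: 8 + 7 = 15 min.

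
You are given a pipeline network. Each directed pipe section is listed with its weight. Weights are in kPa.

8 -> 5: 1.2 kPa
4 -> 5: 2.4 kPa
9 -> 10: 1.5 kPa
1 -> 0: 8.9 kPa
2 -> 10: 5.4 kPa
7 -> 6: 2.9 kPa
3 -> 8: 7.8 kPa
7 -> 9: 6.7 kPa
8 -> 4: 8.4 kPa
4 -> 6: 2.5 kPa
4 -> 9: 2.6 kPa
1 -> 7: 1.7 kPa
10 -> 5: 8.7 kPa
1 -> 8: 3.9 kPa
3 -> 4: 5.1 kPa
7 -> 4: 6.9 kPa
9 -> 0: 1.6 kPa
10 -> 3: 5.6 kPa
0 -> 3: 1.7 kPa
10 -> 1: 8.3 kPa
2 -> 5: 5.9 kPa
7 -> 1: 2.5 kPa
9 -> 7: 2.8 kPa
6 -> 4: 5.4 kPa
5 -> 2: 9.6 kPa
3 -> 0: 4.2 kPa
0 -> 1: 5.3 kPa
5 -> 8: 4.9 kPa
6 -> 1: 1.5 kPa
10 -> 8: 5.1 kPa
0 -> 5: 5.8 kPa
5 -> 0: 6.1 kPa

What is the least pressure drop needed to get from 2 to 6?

Compare a few routes:
2 - 10 - 3 - 4 - 6: 5.4+5.6+5.1+2.5 = 18.6
2 - 10 - 1 - 7 - 6: 5.4+8.3+1.7+2.9 = 18.3
The minimum is 18.3 kPa via 2 - 10 - 1 - 7 - 6.

18.3 kPa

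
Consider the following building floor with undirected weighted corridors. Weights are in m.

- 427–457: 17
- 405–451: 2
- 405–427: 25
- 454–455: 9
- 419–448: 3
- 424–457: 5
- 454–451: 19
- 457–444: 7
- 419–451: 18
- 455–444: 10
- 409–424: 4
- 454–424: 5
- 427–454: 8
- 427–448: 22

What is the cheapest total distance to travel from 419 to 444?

49 m

Candidate routes:
419 - 451 - 454 - 424 - 457 - 444: 18+19+5+5+7 = 54
419 - 448 - 427 - 454 - 455 - 444: 3+22+8+9+10 = 52
419 - 448 - 427 - 457 - 444: 3+22+17+7 = 49
419 - 448 - 427 - 454 - 424 - 457 - 444: 3+22+8+5+5+7 = 50
Cheapest is 419 - 448 - 427 - 457 - 444 at 49 m.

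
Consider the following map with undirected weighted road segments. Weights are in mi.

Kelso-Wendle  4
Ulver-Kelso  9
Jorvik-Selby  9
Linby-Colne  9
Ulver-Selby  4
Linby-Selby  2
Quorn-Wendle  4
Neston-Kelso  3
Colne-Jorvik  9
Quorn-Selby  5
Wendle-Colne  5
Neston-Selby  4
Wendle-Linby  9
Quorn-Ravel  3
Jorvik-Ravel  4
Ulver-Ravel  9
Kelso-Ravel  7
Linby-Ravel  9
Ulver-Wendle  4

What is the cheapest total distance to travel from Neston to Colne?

12 mi

Running Dijkstra from Neston:
Neston: 0
Kelso: 3  (via Neston)
Selby: 4  (via Neston)
Linby: 6  (via Selby)
Wendle: 7  (via Kelso)
Ulver: 8  (via Selby)
Quorn: 9  (via Selby)
Ravel: 10  (via Kelso)
Colne: 12  (via Wendle)
Shortest route: Neston–Kelso–Wendle–Colne = 12 mi.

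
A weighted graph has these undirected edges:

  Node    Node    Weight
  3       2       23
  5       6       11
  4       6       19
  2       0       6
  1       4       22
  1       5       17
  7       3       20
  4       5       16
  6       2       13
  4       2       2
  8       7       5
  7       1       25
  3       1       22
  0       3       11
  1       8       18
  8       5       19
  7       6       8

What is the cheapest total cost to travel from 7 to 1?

23

Enumerating some paths:
7–8–1: 5+18 = 23
7–6–5–1: 8+11+17 = 36
7–1: 25 = 25
7–8–5–1: 5+19+17 = 41
Cheapest is 7–8–1 at 23.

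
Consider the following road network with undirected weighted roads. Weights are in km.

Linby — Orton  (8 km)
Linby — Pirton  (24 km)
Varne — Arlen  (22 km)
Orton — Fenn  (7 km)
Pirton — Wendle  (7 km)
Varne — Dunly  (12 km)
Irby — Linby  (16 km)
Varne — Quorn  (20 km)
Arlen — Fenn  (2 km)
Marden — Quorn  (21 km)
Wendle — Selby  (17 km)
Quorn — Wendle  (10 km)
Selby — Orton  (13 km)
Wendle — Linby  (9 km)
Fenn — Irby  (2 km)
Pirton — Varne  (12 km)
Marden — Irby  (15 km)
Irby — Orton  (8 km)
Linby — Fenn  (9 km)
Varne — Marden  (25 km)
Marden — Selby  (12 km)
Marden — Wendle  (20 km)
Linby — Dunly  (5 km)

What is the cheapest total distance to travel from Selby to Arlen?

22 km

Shortest distances from Selby:
Selby: 0
Marden: 12  (via Selby)
Orton: 13  (via Selby)
Wendle: 17  (via Selby)
Fenn: 20  (via Orton)
Irby: 21  (via Orton)
Linby: 21  (via Orton)
Arlen: 22  (via Fenn)
Shortest route: Selby → Orton → Fenn → Arlen = 22 km.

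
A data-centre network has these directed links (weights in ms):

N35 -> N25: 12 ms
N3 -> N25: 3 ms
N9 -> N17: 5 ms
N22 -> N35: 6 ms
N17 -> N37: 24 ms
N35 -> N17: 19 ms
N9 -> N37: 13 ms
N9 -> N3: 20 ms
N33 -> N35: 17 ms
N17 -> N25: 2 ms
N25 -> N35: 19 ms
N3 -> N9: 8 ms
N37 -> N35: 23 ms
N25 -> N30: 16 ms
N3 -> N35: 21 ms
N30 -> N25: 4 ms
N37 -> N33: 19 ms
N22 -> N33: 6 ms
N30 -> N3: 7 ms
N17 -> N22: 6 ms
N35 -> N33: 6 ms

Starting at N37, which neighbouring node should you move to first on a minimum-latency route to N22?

N35

Compare a few routes:
N37 - N35 - N17 - N22: 23+19+6 = 48
N37 - N33 - N35 - N17 - N22: 19+17+19+6 = 61
Cheapest is N37 - N35 - N17 - N22 at 48 ms.
So from N37 the first move is to N35.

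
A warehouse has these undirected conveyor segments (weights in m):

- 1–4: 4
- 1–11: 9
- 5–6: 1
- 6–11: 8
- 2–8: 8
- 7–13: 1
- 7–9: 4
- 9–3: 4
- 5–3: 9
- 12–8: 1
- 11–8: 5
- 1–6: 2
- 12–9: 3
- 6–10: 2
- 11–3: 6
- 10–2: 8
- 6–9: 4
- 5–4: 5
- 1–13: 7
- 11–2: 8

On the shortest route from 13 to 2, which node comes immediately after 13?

Compare a few routes:
13 → 1 → 6 → 10 → 2: 7+2+2+8 = 19
13 → 7 → 9 → 12 → 8 → 2: 1+4+3+1+8 = 17
13 → 7 → 9 → 6 → 10 → 2: 1+4+4+2+8 = 19
The minimum is 17 m via 13 → 7 → 9 → 12 → 8 → 2.
So from 13 the first move is to 7.

7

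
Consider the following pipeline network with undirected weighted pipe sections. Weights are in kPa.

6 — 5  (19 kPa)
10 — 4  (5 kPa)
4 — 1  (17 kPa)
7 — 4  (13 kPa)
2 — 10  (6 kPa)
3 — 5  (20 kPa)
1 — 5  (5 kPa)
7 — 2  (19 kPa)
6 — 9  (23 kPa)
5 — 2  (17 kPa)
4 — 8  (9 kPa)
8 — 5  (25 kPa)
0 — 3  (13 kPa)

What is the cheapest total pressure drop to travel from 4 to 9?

Settle nodes by increasing distance from 4:
4: 0
10: 5  (via 4)
8: 9  (via 4)
2: 11  (via 10)
7: 13  (via 4)
1: 17  (via 4)
5: 22  (via 1)
6: 41  (via 5)
3: 42  (via 5)
0: 55  (via 3)
9: 64  (via 6)
Shortest route: 4–1–5–6–9 = 64 kPa.

64 kPa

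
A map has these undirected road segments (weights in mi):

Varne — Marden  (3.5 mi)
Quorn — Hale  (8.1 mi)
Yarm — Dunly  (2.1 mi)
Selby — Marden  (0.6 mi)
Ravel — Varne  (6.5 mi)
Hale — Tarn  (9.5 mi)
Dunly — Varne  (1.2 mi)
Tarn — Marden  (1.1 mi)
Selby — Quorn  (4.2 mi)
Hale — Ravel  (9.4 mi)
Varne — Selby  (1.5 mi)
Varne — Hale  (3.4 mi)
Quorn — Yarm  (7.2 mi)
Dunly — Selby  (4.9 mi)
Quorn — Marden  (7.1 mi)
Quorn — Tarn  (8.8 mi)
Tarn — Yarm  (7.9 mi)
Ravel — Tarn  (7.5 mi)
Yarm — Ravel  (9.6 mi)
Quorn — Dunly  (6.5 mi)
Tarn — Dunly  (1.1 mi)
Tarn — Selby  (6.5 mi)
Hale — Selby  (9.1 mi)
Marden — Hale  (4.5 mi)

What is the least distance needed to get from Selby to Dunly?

2.7 mi

Compare a few routes:
Selby - Marden - Tarn - Dunly: 0.6+1.1+1.1 = 2.8
Selby - Varne - Dunly: 1.5+1.2 = 2.7
Cheapest is Selby - Varne - Dunly at 2.7 mi.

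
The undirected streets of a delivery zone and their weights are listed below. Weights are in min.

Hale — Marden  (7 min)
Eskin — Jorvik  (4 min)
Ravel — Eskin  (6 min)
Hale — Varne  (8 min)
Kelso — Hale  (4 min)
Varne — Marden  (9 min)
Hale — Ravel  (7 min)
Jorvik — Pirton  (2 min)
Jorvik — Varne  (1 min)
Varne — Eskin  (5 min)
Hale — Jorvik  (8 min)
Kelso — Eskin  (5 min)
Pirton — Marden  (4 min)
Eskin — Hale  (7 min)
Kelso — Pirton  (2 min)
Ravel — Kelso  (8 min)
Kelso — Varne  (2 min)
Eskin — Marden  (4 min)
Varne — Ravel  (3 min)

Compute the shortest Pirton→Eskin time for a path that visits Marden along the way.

8 min

Shortest Pirton→Marden: Pirton → Marden = 4
Shortest Marden→Eskin: Marden → Eskin = 4
Total via Marden: 4 + 4 = 8 min.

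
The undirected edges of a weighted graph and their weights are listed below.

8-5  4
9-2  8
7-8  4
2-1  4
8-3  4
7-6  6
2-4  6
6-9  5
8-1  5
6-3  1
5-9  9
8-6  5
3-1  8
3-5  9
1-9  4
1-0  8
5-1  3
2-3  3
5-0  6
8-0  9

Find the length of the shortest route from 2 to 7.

10

Compare a few routes:
2 - 3 - 8 - 7: 3+4+4 = 11
2 - 3 - 6 - 7: 3+1+6 = 10
2 - 1 - 8 - 7: 4+5+4 = 13
The minimum is 10 via 2 - 3 - 6 - 7.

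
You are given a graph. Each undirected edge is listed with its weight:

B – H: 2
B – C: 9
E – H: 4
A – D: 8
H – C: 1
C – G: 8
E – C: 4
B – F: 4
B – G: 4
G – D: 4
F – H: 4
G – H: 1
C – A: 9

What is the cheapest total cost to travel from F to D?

Settle nodes by increasing distance from F:
F: 0
B: 4  (via F)
H: 4  (via F)
C: 5  (via H)
G: 5  (via H)
E: 8  (via H)
D: 9  (via G)
Shortest route: F–H–G–D = 9.

9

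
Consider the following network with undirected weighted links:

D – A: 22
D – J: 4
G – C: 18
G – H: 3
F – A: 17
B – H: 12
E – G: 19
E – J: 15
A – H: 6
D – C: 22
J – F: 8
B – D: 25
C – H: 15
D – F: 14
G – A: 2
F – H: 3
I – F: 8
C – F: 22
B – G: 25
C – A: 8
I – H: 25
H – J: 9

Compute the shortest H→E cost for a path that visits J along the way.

24

Best H to J: H–J costing 9
Best J to E: J–E costing 15
Total via J: 9 + 15 = 24.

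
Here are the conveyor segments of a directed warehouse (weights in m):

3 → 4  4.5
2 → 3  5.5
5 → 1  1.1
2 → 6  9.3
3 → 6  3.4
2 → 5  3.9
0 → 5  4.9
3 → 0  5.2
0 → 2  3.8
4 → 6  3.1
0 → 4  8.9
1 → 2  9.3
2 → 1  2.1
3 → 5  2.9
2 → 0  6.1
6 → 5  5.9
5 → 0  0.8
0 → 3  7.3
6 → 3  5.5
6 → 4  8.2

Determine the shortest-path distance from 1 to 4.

19.3 m

Candidate routes:
1 - 2 - 5 - 0 - 4: 9.3+3.9+0.8+8.9 = 22.9
1 - 2 - 3 - 4: 9.3+5.5+4.5 = 19.3
1 - 2 - 0 - 4: 9.3+6.1+8.9 = 24.3
Cheapest is 1 - 2 - 3 - 4 at 19.3 m.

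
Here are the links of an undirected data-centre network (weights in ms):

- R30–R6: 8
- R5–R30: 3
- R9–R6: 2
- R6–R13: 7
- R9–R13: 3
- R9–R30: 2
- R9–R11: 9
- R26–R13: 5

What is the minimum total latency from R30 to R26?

Settle nodes by increasing distance from R30:
R30: 0
R9: 2  (via R30)
R5: 3  (via R30)
R6: 4  (via R9)
R13: 5  (via R9)
R26: 10  (via R13)
Shortest route: R30 → R9 → R13 → R26 = 10 ms.

10 ms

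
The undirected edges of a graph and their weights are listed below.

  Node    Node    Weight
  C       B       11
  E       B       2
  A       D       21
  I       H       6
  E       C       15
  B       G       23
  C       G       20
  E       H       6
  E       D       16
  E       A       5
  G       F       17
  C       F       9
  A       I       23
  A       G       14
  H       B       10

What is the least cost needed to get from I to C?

Running Dijkstra from I:
I: 0
H: 6  (via I)
E: 12  (via H)
B: 14  (via E)
A: 17  (via E)
C: 25  (via B)
Shortest route: I–H–E–B–C = 25.

25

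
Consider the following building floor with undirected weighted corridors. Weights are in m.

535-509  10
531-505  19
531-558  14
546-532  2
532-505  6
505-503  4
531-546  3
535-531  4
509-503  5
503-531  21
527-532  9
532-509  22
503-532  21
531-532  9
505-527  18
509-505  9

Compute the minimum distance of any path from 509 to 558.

Candidate routes:
509 - 535 - 531 - 558: 10+4+14 = 28
509 - 505 - 532 - 546 - 531 - 558: 9+6+2+3+14 = 34
Cheapest is 509 - 535 - 531 - 558 at 28 m.

28 m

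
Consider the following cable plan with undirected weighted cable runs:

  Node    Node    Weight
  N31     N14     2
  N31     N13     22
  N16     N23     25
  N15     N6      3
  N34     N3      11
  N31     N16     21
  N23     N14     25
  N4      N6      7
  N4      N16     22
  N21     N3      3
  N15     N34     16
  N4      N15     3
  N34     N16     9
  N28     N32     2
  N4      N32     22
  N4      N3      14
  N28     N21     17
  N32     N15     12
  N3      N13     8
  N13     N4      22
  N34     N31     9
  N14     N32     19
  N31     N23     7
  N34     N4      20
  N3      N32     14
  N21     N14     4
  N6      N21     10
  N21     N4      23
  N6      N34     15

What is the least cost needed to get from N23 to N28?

Enumerating some paths:
N23 - N31 - N14 - N21 - N6 - N15 - N32 - N28: 7+2+4+10+3+12+2 = 40
N23 - N31 - N14 - N21 - N3 - N32 - N28: 7+2+4+3+14+2 = 32
N23 - N31 - N14 - N21 - N28: 7+2+4+17 = 30
The minimum is 30 via N23 - N31 - N14 - N21 - N28.

30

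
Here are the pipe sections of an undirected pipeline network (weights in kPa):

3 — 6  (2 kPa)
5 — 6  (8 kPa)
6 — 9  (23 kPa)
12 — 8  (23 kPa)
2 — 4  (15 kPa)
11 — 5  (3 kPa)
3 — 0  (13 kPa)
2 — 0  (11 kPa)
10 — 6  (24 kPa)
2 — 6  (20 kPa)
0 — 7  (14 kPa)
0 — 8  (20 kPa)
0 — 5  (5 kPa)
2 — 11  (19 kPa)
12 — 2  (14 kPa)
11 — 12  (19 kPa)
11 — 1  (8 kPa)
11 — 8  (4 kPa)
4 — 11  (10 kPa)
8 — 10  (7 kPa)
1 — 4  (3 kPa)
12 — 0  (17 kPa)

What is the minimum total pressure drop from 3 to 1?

Running Dijkstra from 3:
3: 0
6: 2  (via 3)
5: 10  (via 6)
0: 13  (via 3)
11: 13  (via 5)
8: 17  (via 11)
1: 21  (via 11)
Shortest route: 3–6–5–11–1 = 21 kPa.

21 kPa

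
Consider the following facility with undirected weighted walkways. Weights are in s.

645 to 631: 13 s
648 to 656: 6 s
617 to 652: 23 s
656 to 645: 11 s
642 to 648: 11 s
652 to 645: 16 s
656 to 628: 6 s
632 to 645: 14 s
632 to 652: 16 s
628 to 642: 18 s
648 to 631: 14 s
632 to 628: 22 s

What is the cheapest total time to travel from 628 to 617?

Compare a few routes:
628–656–645–632–652–617: 6+11+14+16+23 = 70
628–632–652–617: 22+16+23 = 61
628–656–645–652–617: 6+11+16+23 = 56
The minimum is 56 s via 628–656–645–652–617.

56 s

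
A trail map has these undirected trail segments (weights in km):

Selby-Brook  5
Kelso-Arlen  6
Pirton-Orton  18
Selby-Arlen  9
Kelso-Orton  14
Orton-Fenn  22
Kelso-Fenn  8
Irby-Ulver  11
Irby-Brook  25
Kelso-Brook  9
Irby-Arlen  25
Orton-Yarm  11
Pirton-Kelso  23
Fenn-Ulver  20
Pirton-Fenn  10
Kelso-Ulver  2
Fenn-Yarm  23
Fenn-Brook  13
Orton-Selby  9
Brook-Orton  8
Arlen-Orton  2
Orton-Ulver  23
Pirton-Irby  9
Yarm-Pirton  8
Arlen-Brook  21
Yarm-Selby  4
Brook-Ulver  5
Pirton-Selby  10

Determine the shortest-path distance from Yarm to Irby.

17 km

Settle nodes by increasing distance from Yarm:
Yarm: 0
Selby: 4  (via Yarm)
Pirton: 8  (via Yarm)
Brook: 9  (via Selby)
Orton: 11  (via Yarm)
Arlen: 13  (via Selby)
Ulver: 14  (via Brook)
Kelso: 16  (via Ulver)
Irby: 17  (via Pirton)
Shortest route: Yarm → Pirton → Irby = 17 km.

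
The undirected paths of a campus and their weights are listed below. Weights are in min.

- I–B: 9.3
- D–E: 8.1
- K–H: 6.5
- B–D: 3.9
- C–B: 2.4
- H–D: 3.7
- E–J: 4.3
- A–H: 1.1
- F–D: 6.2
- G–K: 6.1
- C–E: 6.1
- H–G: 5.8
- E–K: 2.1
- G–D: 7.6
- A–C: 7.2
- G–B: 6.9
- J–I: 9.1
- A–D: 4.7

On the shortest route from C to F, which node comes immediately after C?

Candidate routes:
C–B–D–F: 2.4+3.9+6.2 = 12.5
C–A–D–F: 7.2+4.7+6.2 = 18.1
The minimum is 12.5 min via C–B–D–F.
So from C the first move is to B.

B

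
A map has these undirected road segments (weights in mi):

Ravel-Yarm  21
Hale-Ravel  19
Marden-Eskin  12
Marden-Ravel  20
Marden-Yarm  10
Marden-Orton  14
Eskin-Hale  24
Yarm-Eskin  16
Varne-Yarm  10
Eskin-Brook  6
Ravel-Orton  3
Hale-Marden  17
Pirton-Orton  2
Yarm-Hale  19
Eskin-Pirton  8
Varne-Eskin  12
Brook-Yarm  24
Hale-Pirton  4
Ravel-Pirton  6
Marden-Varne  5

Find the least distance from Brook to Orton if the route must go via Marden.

Best Brook to Marden: Brook → Eskin → Marden costing 18
Shortest Marden→Orton: Marden → Orton = 14
Total via Marden: 18 + 14 = 32 mi.

32 mi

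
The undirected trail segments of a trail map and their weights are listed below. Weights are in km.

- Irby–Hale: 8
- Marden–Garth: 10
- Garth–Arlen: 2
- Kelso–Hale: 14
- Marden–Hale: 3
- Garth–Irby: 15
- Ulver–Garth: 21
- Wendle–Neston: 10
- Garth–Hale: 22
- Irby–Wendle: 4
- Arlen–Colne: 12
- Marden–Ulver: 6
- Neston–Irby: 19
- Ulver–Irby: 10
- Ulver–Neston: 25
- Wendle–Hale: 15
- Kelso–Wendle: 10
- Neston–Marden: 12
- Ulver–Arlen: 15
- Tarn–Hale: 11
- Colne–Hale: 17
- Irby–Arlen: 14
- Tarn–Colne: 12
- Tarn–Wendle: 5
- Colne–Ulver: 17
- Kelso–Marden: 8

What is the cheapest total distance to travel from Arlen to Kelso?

Shortest distances from Arlen:
Arlen: 0
Garth: 2  (via Arlen)
Marden: 12  (via Garth)
Colne: 12  (via Arlen)
Irby: 14  (via Arlen)
Hale: 15  (via Marden)
Ulver: 15  (via Arlen)
Wendle: 18  (via Irby)
Kelso: 20  (via Marden)
Shortest route: Arlen–Garth–Marden–Kelso = 20 km.

20 km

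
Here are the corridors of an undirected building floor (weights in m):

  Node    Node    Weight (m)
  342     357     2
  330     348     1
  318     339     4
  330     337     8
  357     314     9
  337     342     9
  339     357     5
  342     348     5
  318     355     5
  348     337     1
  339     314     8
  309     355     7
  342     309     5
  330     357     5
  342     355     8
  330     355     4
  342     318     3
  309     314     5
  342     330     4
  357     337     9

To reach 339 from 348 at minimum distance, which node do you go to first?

Compare a few routes:
348–330–357–339: 1+5+5 = 11
348–342–318–339: 5+3+4 = 12
The minimum is 11 m via 348–330–357–339.
So from 348 the first move is to 330.

330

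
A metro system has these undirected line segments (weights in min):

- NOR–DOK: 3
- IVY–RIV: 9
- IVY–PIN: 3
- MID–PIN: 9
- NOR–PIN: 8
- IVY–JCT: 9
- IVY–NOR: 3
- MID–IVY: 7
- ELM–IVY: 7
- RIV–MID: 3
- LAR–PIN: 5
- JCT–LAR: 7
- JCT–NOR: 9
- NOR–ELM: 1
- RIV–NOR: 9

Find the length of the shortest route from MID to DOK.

13 min

Shortest distances from MID:
MID: 0
RIV: 3  (via MID)
IVY: 7  (via MID)
PIN: 9  (via MID)
NOR: 10  (via IVY)
ELM: 11  (via NOR)
DOK: 13  (via NOR)
Shortest route: MID → IVY → NOR → DOK = 13 min.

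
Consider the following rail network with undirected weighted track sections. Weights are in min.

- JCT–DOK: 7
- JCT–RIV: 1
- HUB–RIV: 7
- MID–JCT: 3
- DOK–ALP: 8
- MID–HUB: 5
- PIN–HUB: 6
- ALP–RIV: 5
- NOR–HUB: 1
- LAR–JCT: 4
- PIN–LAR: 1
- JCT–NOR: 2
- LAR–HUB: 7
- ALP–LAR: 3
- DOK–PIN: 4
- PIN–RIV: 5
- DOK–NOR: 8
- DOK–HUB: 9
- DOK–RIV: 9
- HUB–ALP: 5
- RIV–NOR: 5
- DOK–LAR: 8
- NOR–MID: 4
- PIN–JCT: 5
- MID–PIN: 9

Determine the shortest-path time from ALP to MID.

Enumerating some paths:
ALP–RIV–JCT–MID: 5+1+3 = 9
ALP–HUB–MID: 5+5 = 10
ALP–HUB–NOR–MID: 5+1+4 = 10
The minimum is 9 min via ALP–RIV–JCT–MID.

9 min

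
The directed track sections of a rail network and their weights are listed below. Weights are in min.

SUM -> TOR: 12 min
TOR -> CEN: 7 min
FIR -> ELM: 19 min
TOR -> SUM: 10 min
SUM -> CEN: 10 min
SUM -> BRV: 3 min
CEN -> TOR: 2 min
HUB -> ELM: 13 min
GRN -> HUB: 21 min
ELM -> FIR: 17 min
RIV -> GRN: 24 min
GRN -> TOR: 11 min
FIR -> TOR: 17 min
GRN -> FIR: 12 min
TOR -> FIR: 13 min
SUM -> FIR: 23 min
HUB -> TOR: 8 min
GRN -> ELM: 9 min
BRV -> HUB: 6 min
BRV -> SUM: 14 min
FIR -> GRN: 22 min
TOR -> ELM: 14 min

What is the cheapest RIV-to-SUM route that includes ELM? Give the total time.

77 min

Best RIV to ELM: RIV → GRN → ELM costing 33
Best ELM to SUM: ELM → FIR → TOR → SUM costing 44
Total via ELM: 33 + 44 = 77 min.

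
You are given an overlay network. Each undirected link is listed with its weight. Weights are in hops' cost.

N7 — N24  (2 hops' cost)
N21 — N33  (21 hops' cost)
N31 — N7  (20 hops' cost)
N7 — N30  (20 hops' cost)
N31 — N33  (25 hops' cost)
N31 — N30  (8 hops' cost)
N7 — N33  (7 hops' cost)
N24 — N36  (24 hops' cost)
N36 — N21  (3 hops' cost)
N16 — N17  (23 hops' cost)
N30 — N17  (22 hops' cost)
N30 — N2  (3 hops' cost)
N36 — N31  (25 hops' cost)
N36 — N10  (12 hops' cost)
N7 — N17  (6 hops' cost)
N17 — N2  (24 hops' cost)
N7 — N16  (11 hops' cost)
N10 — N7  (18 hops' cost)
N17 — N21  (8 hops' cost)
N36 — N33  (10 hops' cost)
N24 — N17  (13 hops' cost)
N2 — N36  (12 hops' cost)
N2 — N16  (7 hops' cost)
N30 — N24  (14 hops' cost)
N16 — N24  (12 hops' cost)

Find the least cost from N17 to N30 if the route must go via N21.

Shortest N17→N21: N17 → N21 = 8
Shortest N21→N30: N21 → N36 → N2 → N30 = 18
Total via N21: 8 + 18 = 26 hops' cost.

26 hops' cost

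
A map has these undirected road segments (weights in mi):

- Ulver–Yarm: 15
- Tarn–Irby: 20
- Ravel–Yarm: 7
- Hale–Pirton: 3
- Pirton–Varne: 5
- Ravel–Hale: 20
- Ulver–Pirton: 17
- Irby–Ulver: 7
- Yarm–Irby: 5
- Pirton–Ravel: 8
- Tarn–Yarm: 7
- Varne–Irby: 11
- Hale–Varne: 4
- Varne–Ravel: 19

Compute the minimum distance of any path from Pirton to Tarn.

Compare a few routes:
Pirton - Ulver - Irby - Yarm - Tarn: 17+7+5+7 = 36
Pirton - Varne - Irby - Yarm - Tarn: 5+11+5+7 = 28
Pirton - Hale - Varne - Irby - Yarm - Tarn: 3+4+11+5+7 = 30
Pirton - Ravel - Yarm - Tarn: 8+7+7 = 22
The minimum is 22 mi via Pirton - Ravel - Yarm - Tarn.

22 mi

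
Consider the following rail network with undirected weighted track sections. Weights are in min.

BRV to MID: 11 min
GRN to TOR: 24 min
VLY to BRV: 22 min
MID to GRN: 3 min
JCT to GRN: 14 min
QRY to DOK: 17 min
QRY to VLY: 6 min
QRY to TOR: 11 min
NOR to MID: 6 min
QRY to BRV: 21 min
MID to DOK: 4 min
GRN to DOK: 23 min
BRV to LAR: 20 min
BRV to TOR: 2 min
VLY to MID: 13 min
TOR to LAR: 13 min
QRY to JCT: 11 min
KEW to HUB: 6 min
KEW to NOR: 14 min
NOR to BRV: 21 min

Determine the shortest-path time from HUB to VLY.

39 min

Candidate routes:
HUB - KEW - NOR - MID - BRV - TOR - QRY - VLY: 6+14+6+11+2+11+6 = 56
HUB - KEW - NOR - MID - VLY: 6+14+6+13 = 39
HUB - KEW - NOR - MID - DOK - QRY - VLY: 6+14+6+4+17+6 = 53
The minimum is 39 min via HUB - KEW - NOR - MID - VLY.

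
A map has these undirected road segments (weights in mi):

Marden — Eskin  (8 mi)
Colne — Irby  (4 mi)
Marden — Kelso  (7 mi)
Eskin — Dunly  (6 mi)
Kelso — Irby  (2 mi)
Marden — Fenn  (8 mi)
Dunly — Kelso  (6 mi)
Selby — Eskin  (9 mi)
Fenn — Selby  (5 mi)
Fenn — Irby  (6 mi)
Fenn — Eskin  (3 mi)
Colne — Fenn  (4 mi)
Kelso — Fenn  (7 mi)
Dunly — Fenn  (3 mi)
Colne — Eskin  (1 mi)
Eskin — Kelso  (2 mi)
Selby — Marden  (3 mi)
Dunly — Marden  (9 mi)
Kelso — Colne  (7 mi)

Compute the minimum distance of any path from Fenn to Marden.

8 mi

Shortest distances from Fenn:
Fenn: 0
Dunly: 3  (via Fenn)
Eskin: 3  (via Fenn)
Colne: 4  (via Fenn)
Selby: 5  (via Fenn)
Kelso: 5  (via Eskin)
Irby: 6  (via Fenn)
Marden: 8  (via Fenn)
Shortest route: Fenn → Marden = 8 mi.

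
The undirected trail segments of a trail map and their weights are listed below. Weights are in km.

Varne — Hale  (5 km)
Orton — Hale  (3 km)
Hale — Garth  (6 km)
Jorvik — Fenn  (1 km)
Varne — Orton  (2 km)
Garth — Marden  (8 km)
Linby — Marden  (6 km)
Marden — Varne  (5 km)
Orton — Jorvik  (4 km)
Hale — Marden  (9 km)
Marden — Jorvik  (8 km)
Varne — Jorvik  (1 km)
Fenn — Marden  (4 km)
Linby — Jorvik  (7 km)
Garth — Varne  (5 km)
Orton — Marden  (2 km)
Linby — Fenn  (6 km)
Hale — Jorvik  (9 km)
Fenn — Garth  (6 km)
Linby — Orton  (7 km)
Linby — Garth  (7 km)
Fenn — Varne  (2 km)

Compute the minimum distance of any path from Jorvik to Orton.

3 km

Settle nodes by increasing distance from Jorvik:
Jorvik: 0
Fenn: 1  (via Jorvik)
Varne: 1  (via Jorvik)
Orton: 3  (via Varne)
Shortest route: Jorvik → Varne → Orton = 3 km.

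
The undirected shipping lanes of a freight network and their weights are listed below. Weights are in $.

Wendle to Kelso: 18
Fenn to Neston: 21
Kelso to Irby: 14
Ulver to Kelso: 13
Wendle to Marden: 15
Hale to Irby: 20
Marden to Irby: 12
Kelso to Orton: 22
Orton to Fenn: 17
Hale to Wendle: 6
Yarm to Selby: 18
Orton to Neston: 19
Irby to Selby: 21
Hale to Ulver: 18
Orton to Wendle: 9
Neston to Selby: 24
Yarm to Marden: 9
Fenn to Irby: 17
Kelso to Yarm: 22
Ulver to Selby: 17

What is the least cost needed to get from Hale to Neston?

Shortest distances from Hale:
Hale: 0
Wendle: 6  (via Hale)
Orton: 15  (via Wendle)
Ulver: 18  (via Hale)
Irby: 20  (via Hale)
Marden: 21  (via Wendle)
Kelso: 24  (via Wendle)
Yarm: 30  (via Marden)
Fenn: 32  (via Orton)
Neston: 34  (via Orton)
Shortest route: Hale → Wendle → Orton → Neston = $34.

$34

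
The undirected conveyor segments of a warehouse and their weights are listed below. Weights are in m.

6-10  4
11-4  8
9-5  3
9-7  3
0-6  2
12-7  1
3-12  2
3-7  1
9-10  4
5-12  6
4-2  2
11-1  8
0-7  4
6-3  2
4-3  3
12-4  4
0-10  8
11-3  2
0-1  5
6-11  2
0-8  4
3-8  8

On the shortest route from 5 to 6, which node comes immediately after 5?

Compare a few routes:
5 - 12 - 3 - 6: 6+2+2 = 10
5 - 9 - 7 - 3 - 6: 3+3+1+2 = 9
5 - 12 - 7 - 3 - 6: 6+1+1+2 = 10
5 - 9 - 10 - 6: 3+4+4 = 11
Cheapest is 5 - 9 - 7 - 3 - 6 at 9 m.
So from 5 the first move is to 9.

9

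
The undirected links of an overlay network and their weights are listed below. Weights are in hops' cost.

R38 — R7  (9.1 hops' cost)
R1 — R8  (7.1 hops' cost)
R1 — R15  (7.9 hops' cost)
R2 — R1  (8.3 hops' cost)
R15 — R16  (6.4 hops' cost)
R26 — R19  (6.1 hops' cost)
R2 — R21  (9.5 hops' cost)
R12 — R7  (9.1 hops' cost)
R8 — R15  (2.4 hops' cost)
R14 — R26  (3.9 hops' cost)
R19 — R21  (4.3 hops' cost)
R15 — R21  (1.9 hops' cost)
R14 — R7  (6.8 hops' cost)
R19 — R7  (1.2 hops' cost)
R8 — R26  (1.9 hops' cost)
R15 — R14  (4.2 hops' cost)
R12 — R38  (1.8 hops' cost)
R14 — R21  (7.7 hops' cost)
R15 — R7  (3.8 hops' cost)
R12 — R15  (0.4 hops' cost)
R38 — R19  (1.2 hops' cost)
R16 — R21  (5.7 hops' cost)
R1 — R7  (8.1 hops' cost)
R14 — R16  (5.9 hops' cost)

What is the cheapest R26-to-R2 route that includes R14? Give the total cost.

Best R26 to R14: R26–R14 costing 3.9
Shortest R14→R2: R14–R15–R21–R2 = 15.6
Total via R14: 3.9 + 15.6 = 19.5 hops' cost.

19.5 hops' cost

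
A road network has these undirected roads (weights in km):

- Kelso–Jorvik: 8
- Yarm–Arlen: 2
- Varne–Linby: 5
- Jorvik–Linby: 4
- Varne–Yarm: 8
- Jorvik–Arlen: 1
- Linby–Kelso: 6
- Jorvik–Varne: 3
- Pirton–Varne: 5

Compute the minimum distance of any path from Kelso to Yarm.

11 km

Running Dijkstra from Kelso:
Kelso: 0
Linby: 6  (via Kelso)
Jorvik: 8  (via Kelso)
Arlen: 9  (via Jorvik)
Varne: 11  (via Linby)
Yarm: 11  (via Arlen)
Shortest route: Kelso → Jorvik → Arlen → Yarm = 11 km.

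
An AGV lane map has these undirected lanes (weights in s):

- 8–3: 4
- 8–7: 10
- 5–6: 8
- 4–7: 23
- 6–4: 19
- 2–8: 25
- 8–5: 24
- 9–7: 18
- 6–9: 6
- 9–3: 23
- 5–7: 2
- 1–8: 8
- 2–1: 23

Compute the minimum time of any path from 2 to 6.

45 s

Running Dijkstra from 2:
2: 0
1: 23  (via 2)
8: 25  (via 2)
3: 29  (via 8)
7: 35  (via 8)
5: 37  (via 7)
6: 45  (via 5)
Shortest route: 2–8–7–5–6 = 45 s.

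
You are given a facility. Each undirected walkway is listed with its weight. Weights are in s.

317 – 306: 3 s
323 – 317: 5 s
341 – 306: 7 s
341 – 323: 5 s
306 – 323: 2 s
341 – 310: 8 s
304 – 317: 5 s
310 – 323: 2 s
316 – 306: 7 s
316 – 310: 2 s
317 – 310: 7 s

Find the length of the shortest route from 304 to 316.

14 s

Compare a few routes:
304–317–306–316: 5+3+7 = 15
304–317–310–316: 5+7+2 = 14
The minimum is 14 s via 304–317–310–316.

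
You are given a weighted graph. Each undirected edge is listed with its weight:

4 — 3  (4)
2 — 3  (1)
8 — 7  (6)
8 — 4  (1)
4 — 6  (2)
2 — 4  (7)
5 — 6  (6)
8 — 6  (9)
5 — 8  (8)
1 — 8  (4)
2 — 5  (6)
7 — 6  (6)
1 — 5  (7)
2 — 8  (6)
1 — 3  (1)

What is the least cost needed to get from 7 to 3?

11

Enumerating some paths:
7 - 8 - 4 - 3: 6+1+4 = 11
7 - 6 - 4 - 3: 6+2+4 = 12
Cheapest is 7 - 8 - 4 - 3 at 11.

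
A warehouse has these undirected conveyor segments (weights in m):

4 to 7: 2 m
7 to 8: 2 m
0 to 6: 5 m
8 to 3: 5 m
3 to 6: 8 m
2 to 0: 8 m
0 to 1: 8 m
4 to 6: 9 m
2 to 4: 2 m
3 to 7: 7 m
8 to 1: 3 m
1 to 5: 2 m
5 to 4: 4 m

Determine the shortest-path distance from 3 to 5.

Settle nodes by increasing distance from 3:
3: 0
8: 5  (via 3)
7: 7  (via 3)
1: 8  (via 8)
6: 8  (via 3)
4: 9  (via 7)
5: 10  (via 1)
Shortest route: 3–8–1–5 = 10 m.

10 m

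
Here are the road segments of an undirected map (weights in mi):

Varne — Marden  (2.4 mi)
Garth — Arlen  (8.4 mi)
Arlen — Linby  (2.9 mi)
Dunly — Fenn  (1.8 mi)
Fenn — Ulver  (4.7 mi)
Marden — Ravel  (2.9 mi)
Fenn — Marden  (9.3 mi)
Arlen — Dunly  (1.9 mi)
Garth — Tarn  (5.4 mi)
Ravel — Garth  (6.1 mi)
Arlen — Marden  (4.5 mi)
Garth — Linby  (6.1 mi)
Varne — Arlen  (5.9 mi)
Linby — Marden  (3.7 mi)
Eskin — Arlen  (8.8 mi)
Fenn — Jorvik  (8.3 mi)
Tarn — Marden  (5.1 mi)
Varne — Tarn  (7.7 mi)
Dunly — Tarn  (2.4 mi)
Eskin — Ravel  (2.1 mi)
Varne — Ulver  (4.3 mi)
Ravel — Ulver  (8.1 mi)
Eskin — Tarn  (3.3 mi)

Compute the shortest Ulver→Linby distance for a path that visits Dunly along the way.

Shortest Ulver→Dunly: Ulver–Fenn–Dunly = 6.5
Shortest Dunly→Linby: Dunly–Arlen–Linby = 4.8
Total via Dunly: 6.5 + 4.8 = 11.3 mi.

11.3 mi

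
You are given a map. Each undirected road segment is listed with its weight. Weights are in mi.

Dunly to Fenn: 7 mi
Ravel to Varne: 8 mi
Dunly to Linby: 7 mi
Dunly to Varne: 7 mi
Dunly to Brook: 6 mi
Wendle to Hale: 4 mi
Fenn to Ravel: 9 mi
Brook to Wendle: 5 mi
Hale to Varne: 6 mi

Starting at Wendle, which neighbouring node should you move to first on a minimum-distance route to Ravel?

Compare a few routes:
Wendle–Brook–Dunly–Fenn–Ravel: 5+6+7+9 = 27
Wendle–Hale–Varne–Ravel: 4+6+8 = 18
Wendle–Brook–Dunly–Varne–Ravel: 5+6+7+8 = 26
The minimum is 18 mi via Wendle–Hale–Varne–Ravel.
So from Wendle the first move is to Hale.

Hale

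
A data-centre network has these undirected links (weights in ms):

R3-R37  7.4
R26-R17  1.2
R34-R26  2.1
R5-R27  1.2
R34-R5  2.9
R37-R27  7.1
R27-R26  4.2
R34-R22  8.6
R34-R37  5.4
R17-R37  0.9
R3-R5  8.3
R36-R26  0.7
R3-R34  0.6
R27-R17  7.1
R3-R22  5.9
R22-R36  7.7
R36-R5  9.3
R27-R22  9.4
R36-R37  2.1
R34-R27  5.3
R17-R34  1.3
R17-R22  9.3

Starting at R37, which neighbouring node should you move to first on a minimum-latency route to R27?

R17

Candidate routes:
R37–R17–R34–R27: 0.9+1.3+5.3 = 7.5
R37–R36–R26–R27: 2.1+0.7+4.2 = 7
R37–R27: 7.1 = 7.1
R37–R17–R26–R27: 0.9+1.2+4.2 = 6.3
Cheapest is R37–R17–R26–R27 at 6.3 ms.
So from R37 the first move is to R17.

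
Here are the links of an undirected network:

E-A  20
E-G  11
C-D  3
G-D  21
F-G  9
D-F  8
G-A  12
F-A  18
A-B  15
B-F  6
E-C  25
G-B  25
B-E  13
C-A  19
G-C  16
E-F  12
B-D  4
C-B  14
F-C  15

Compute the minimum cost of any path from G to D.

17

Running Dijkstra from G:
G: 0
F: 9  (via G)
E: 11  (via G)
A: 12  (via G)
B: 15  (via F)
C: 16  (via G)
D: 17  (via F)
Shortest route: G–F–D = 17.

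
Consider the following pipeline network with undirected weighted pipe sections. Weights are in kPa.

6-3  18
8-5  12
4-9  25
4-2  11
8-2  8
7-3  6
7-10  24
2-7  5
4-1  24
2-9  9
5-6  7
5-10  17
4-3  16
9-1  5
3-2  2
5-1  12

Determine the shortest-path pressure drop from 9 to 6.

24 kPa

Compare a few routes:
9–1–5–6: 5+12+7 = 24
9–2–3–6: 9+2+18 = 29
9–2–8–5–6: 9+8+12+7 = 36
9–2–7–3–6: 9+5+6+18 = 38
The minimum is 24 kPa via 9–1–5–6.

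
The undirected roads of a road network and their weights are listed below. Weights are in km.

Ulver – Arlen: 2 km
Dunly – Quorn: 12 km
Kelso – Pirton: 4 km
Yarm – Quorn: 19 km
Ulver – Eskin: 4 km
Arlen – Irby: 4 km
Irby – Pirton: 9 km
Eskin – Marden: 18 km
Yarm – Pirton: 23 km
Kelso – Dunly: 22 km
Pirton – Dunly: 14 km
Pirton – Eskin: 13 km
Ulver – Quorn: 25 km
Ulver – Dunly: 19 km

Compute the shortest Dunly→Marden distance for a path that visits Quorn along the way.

59 km

Shortest Dunly→Quorn: Dunly–Quorn = 12
Shortest Quorn→Marden: Quorn–Ulver–Eskin–Marden = 47
Total via Quorn: 12 + 47 = 59 km.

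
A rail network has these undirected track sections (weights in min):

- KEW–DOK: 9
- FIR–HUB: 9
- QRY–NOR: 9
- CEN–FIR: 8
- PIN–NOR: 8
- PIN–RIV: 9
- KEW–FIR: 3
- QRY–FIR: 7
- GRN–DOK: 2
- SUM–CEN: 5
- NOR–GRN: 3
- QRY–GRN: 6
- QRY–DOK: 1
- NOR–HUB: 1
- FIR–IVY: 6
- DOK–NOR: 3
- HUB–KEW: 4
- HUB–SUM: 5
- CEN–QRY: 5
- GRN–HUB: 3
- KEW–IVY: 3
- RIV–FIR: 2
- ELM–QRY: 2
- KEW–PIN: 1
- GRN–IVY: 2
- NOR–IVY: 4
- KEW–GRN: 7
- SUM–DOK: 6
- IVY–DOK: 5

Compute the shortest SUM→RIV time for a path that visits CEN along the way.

15 min

Shortest SUM→CEN: SUM → CEN = 5
Shortest CEN→RIV: CEN → FIR → RIV = 10
Total via CEN: 5 + 10 = 15 min.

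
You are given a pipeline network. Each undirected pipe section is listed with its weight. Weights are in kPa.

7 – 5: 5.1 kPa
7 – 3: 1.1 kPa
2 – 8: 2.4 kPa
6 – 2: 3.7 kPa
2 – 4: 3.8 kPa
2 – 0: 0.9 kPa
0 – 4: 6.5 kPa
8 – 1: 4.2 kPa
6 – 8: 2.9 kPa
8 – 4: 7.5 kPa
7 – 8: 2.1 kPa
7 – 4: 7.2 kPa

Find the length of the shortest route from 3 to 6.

Running Dijkstra from 3:
3: 0
7: 1.1  (via 3)
8: 3.2  (via 7)
2: 5.6  (via 8)
6: 6.1  (via 8)
Shortest route: 3 → 7 → 8 → 6 = 6.1 kPa.

6.1 kPa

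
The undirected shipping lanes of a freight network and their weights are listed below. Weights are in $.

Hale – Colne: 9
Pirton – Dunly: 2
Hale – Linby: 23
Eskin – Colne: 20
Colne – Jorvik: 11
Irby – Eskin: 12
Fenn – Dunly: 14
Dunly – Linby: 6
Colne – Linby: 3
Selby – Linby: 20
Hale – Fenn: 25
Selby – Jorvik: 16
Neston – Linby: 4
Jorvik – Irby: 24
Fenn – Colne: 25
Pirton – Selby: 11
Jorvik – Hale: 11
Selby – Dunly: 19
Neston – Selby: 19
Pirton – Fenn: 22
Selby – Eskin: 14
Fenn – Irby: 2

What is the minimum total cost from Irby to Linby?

$22

Settle nodes by increasing distance from Irby:
Irby: 0
Fenn: 2  (via Irby)
Eskin: 12  (via Irby)
Dunly: 16  (via Fenn)
Pirton: 18  (via Dunly)
Linby: 22  (via Dunly)
Shortest route: Irby → Fenn → Dunly → Linby = $22.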